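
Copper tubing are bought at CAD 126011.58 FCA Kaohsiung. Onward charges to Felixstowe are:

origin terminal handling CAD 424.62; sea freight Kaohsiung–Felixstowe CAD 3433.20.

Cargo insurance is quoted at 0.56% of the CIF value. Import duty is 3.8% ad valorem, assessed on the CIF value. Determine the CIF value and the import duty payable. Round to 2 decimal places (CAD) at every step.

CIF value: CAD 130600.76; import duty: CAD 4962.83

Let C be the CIF value. C = FCA price + pre-shipment costs + freight + 0.56% × C
C − 0.56% × C = 126011.58 + 424.62 + 3433.20
0.9944 × C = 129869.40
C = 129869.40 / 0.9944 = 130600.76
Insurance premium = 0.56% × 130600.76 = 731.36
Import duty = 130600.76 × 3.8% = 4962.83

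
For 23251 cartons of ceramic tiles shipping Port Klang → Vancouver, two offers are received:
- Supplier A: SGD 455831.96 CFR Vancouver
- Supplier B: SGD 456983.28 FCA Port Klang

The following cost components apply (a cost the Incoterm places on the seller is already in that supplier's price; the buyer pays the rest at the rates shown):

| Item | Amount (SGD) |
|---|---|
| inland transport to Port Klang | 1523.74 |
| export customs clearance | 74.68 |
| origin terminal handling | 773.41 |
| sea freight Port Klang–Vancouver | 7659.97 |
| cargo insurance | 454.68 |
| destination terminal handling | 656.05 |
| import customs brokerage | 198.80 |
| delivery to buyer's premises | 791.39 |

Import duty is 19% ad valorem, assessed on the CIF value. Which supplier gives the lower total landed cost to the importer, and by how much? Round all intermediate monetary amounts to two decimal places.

Supplier A (CFR):
CIF value = CFR price + insurance = 455831.96 + 454.68 = 456286.64
Import duty = 456286.64 × 19% = 86694.46
Buyer bears (A): 454.68 + 656.05 + 198.80 + 791.39 = 2100.92
Landed cost (A) = invoice 455831.96 + 2100.92 + duty 86694.46 = 544627.34
Supplier B (FCA):
CIF value = FCA price + origin terminal + freight + insurance = 456983.28 + 773.41 + 7659.97 + 454.68 = 465871.34
Import duty = 465871.34 × 19% = 88515.55
Buyer bears (B): 773.41 + 7659.97 + 454.68 + 656.05 + 198.80 + 791.39 = 10534.30
Landed cost (B) = invoice 456983.28 + 10534.30 + duty 88515.55 = 556033.13
Difference = |544627.34 − 556033.13| = 11405.79

Supplier A is cheaper by SGD 11405.79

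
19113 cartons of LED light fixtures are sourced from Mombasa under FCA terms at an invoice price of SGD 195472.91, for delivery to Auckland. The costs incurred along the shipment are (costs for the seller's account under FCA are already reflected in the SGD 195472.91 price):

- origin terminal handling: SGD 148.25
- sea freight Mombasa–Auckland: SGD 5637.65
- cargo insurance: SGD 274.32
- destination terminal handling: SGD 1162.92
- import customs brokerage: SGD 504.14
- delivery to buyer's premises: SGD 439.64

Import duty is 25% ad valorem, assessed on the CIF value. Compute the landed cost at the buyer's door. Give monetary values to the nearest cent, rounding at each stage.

Total landed cost: SGD 254023.11

FCA: the seller delivers export-cleared goods to the carrier; the buyer bears costs from that point.
CIF value = FCA price + origin terminal + freight + insurance = 195472.91 + 148.25 + 5637.65 + 274.32 = 201533.13
Import duty = 201533.13 × 25% = 50383.28
Buyer bears: origin terminal 148.25 + freight 5637.65 + insurance 274.32 + destination terminal 1162.92 + brokerage 504.14 + delivery 439.64 + duty 50383.28 = 58550.20
Landed cost = invoice 195472.91 + 58550.20 = 254023.11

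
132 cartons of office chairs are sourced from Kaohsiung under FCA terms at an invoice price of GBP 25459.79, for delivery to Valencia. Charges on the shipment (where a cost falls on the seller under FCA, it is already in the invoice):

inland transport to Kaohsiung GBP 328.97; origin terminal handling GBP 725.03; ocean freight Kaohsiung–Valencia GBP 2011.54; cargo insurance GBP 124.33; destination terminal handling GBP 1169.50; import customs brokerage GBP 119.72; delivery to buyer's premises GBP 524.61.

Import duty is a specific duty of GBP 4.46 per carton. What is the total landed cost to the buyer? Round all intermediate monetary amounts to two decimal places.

Total landed cost: GBP 30723.24

FCA: the seller delivers export-cleared goods to the carrier; the buyer bears costs from that point.
Already in the invoice (seller's account under FCA): inland to port — exclude.
CIF value = FCA price + origin terminal + freight + insurance = 25459.79 + 725.03 + 2011.54 + 124.33 = 28320.69
Import duty = 132 × 4.46 = 588.72
Buyer bears: origin terminal 725.03 + freight 2011.54 + insurance 124.33 + destination terminal 1169.50 + brokerage 119.72 + delivery 524.61 + duty 588.72 = 5263.45
Landed cost = invoice 25459.79 + 5263.45 = 30723.24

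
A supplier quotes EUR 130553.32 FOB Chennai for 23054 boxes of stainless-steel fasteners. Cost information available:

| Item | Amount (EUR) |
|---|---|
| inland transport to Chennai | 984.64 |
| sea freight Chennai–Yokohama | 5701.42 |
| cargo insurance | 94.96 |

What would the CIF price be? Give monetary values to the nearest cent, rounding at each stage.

Not relevant to the conversion: inland to port — on the seller under both FOB and CIF; already in the FOB price and stays in the CIF price.
From FOB to CIF, the seller additionally bears: freight, insurance.
CIF price = 130553.32 + 5701.42 + 94.96 = 136349.70

CIF price: EUR 136349.70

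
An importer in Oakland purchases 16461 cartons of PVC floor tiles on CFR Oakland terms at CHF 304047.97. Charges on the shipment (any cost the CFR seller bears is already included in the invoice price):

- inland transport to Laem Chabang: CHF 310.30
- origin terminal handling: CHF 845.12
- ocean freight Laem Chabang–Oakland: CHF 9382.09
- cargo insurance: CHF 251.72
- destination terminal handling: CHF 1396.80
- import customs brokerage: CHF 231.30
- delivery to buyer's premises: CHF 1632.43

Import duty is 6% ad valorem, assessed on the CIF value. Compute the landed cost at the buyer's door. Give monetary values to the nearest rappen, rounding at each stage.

CFR: the seller pays costs through ocean freight to the destination port, but not insurance.
Already in the invoice (seller's account under CFR): inland to port, origin terminal, freight — exclude.
CIF value = CFR price + insurance = 304047.97 + 251.72 = 304299.69
Import duty = 304299.69 × 6% = 18257.98
Buyer bears: insurance 251.72 + destination terminal 1396.80 + brokerage 231.30 + delivery 1632.43 + duty 18257.98 = 21770.23
Landed cost = invoice 304047.97 + 21770.23 = 325818.20

Total landed cost: CHF 325818.20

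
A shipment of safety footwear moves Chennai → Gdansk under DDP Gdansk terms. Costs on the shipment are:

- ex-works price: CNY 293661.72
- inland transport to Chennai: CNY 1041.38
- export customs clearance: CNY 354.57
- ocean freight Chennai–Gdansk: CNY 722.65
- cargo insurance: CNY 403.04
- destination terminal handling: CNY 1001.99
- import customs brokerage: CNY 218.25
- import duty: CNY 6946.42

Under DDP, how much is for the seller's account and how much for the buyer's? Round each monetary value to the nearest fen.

DDP: the seller bears all costs including import duty.
Seller's account: goods 293661.72 + inland to port 1041.38 + export clearance 354.57 + freight 722.65 + insurance 403.04 + destination terminal 1001.99 + brokerage 218.25 + duty 6946.42 = 304350.02
Buyer's account: 0.00

Seller: CNY 304350.02; buyer: CNY 0.00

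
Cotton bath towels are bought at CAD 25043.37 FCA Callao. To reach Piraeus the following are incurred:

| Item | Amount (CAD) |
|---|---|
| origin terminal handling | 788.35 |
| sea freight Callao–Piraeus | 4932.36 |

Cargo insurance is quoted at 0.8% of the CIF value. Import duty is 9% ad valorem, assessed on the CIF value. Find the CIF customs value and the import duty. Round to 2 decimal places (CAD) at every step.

Let C be the CIF value. C = FCA price + pre-shipment costs + freight + 0.8% × C
C − 0.8% × C = 25043.37 + 788.35 + 4932.36
0.992 × C = 30764.08
C = 30764.08 / 0.992 = 31012.18
Insurance premium = 0.8% × 31012.18 = 248.10
Import duty = 31012.18 × 9% = 2791.10

CIF value: CAD 31012.18; import duty: CAD 2791.10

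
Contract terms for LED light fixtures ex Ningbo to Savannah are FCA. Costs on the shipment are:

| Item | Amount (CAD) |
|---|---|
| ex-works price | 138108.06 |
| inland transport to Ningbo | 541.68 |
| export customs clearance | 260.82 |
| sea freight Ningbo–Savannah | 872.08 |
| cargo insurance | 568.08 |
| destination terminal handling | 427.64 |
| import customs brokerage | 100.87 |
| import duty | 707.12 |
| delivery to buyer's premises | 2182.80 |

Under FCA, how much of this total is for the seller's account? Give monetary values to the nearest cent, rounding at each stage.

Seller's account: CAD 138910.56

FCA: the seller delivers export-cleared goods to the carrier; the buyer bears costs from that point.
Seller's account: goods 138108.06 + inland to port 541.68 + export clearance 260.82 = 138910.56
Buyer's account: freight 872.08 + insurance 568.08 + destination terminal 427.64 + brokerage 100.87 + duty 707.12 + delivery 2182.80 = 4858.59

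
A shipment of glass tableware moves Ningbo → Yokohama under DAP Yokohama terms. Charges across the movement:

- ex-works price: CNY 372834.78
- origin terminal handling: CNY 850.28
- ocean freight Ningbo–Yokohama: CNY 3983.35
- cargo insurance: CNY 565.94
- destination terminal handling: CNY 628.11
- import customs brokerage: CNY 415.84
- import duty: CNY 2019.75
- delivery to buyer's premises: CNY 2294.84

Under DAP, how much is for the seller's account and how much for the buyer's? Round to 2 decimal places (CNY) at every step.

DAP: the seller bears all costs to the named destination except import duty and clearance.
Seller's account: goods 372834.78 + origin terminal 850.28 + freight 3983.35 + insurance 565.94 + destination terminal 628.11 + delivery 2294.84 = 381157.30
Buyer's account: brokerage 415.84 + duty 2019.75 = 2435.59

Seller: CNY 381157.30; buyer: CNY 2435.59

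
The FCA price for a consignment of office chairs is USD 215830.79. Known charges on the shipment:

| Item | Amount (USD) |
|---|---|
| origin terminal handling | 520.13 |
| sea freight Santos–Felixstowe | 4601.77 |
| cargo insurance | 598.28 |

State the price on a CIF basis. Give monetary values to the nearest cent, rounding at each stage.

From FCA to CIF, the seller additionally bears: origin terminal, freight, insurance.
CIF price = 215830.79 + 520.13 + 4601.77 + 598.28 = 221550.97

CIF price: USD 221550.97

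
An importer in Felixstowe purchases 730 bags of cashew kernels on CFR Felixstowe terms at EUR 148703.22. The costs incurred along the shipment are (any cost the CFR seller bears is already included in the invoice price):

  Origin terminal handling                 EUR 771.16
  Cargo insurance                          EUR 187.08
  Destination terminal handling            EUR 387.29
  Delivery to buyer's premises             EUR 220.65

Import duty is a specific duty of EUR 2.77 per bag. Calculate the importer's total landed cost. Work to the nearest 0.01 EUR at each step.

Total landed cost: EUR 151520.34

CFR: the seller pays costs through ocean freight to the destination port, but not insurance.
Already in the invoice (seller's account under CFR): origin terminal — exclude.
CIF value = CFR price + insurance = 148703.22 + 187.08 = 148890.30
Import duty = 730 × 2.77 = 2022.10
Buyer bears: insurance 187.08 + destination terminal 387.29 + delivery 220.65 + duty 2022.10 = 2817.12
Landed cost = invoice 148703.22 + 2817.12 = 151520.34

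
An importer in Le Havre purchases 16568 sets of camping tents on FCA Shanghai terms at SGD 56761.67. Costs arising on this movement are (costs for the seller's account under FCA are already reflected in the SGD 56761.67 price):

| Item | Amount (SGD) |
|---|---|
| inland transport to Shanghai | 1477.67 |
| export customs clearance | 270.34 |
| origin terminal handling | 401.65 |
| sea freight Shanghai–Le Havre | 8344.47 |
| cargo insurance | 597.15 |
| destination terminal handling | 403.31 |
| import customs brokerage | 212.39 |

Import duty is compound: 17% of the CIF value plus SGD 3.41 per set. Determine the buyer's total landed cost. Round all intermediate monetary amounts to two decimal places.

FCA: the seller delivers export-cleared goods to the carrier; the buyer bears costs from that point.
Already in the invoice (seller's account under FCA): inland to port, export clearance — exclude.
CIF value = FCA price + origin terminal + freight + insurance = 56761.67 + 401.65 + 8344.47 + 597.15 = 66104.94
Ad valorem component: 66104.94 × 17% = 11237.84
Specific component: 16568 × 3.41 = 56496.88
Import duty = 11237.84 + 56496.88 = 67734.72
Buyer bears: origin terminal 401.65 + freight 8344.47 + insurance 597.15 + destination terminal 403.31 + brokerage 212.39 + duty 67734.72 = 77693.69
Landed cost = invoice 56761.67 + 77693.69 = 134455.36

Total landed cost: SGD 134455.36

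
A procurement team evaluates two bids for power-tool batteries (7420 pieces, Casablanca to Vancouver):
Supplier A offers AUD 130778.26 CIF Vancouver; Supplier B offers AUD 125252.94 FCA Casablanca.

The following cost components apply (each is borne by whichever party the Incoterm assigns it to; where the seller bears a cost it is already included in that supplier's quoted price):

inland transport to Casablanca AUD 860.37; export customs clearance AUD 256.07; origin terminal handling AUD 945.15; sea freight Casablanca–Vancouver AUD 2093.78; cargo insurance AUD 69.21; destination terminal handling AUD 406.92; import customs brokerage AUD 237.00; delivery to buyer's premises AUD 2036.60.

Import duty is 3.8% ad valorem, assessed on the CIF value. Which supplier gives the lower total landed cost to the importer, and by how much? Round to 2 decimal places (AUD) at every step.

Supplier B is cheaper by AUD 2509.03

Supplier A (CIF):
The CIF price already equals the CIF value: 130778.26
Import duty = 130778.26 × 3.8% = 4969.57
Buyer bears (A): 406.92 + 237.00 + 2036.60 = 2680.52
Landed cost (A) = invoice 130778.26 + 2680.52 + duty 4969.57 = 138428.35
Supplier B (FCA):
CIF value = FCA price + origin terminal + freight + insurance = 125252.94 + 945.15 + 2093.78 + 69.21 = 128361.08
Import duty = 128361.08 × 3.8% = 4877.72
Buyer bears (B): 945.15 + 2093.78 + 69.21 + 406.92 + 237.00 + 2036.60 = 5788.66
Landed cost (B) = invoice 125252.94 + 5788.66 + duty 4877.72 = 135919.32
Difference = |138428.35 − 135919.32| = 2509.03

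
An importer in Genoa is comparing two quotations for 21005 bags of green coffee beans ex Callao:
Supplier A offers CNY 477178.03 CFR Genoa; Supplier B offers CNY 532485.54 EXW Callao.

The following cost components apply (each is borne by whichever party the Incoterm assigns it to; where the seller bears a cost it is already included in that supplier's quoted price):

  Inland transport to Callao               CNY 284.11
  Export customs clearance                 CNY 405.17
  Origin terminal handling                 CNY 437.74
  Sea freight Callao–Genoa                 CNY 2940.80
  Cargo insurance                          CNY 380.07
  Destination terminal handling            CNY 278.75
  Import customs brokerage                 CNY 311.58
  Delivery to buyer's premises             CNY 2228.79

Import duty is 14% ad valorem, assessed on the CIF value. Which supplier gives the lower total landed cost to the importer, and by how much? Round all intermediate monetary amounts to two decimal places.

Supplier A (CFR):
CIF value = CFR price + insurance = 477178.03 + 380.07 = 477558.10
Import duty = 477558.10 × 14% = 66858.13
Buyer bears (A): 380.07 + 278.75 + 311.58 + 2228.79 = 3199.19
Landed cost (A) = invoice 477178.03 + 3199.19 + duty 66858.13 = 547235.35
Supplier B (EXW):
CIF value = EXW price + inland to port + export clearance + origin terminal + freight + insurance = 532485.54 + 284.11 + 405.17 + 437.74 + 2940.80 + 380.07 = 536933.43
Import duty = 536933.43 × 14% = 75170.68
Buyer bears (B): 284.11 + 405.17 + 437.74 + 2940.80 + 380.07 + 278.75 + 311.58 + 2228.79 = 7267.01
Landed cost (B) = invoice 532485.54 + 7267.01 + duty 75170.68 = 614923.23
Difference = |547235.35 − 614923.23| = 67687.88

Supplier A is cheaper by CNY 67687.88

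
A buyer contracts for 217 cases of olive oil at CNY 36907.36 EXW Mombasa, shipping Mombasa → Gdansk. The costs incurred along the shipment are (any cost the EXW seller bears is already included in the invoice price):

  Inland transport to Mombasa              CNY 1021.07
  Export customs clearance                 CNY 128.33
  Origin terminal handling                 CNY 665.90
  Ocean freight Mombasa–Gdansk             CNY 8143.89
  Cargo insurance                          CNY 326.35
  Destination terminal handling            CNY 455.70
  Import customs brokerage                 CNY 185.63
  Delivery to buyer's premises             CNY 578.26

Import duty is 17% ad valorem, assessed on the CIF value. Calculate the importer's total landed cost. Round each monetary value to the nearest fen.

EXW: the seller makes goods available at their premises; the buyer bears all onward costs.
CIF value = EXW price + inland to port + export clearance + origin terminal + freight + insurance = 36907.36 + 1021.07 + 128.33 + 665.90 + 8143.89 + 326.35 = 47192.90
Import duty = 47192.90 × 17% = 8022.79
Buyer bears: inland to port 1021.07 + export clearance 128.33 + origin terminal 665.90 + freight 8143.89 + insurance 326.35 + destination terminal 455.70 + brokerage 185.63 + delivery 578.26 + duty 8022.79 = 19527.92
Landed cost = invoice 36907.36 + 19527.92 = 56435.28

Total landed cost: CNY 56435.28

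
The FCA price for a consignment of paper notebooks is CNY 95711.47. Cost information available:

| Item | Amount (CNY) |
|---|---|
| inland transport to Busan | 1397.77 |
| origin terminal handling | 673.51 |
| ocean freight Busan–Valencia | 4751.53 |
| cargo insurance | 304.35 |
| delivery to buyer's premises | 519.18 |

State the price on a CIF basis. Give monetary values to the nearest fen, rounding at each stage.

CIF price: CNY 101440.86

Not relevant to the conversion: inland to port — on the seller under both FCA and CIF; already in the FCA price and stays in the CIF price. delivery — on the buyer under both terms; not part of either seller's price.
From FCA to CIF, the seller additionally bears: origin terminal, freight, insurance.
CIF price = 95711.47 + 673.51 + 4751.53 + 304.35 = 101440.86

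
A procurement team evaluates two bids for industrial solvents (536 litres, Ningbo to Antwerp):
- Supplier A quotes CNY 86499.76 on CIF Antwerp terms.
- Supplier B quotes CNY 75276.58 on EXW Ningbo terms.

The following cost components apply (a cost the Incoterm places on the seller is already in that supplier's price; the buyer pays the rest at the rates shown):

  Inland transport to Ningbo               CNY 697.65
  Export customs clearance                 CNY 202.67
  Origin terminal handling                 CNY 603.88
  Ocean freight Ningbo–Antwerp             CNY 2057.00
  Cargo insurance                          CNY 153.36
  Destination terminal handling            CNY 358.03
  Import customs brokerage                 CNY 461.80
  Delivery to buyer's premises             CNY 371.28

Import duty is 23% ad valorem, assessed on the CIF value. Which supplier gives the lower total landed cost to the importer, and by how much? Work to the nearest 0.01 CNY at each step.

Supplier B is cheaper by CNY 9235.60

Supplier A (CIF):
The CIF price already equals the CIF value: 86499.76
Import duty = 86499.76 × 23% = 19894.94
Buyer bears (A): 358.03 + 461.80 + 371.28 = 1191.11
Landed cost (A) = invoice 86499.76 + 1191.11 + duty 19894.94 = 107585.81
Supplier B (EXW):
CIF value = EXW price + inland to port + export clearance + origin terminal + freight + insurance = 75276.58 + 697.65 + 202.67 + 603.88 + 2057.00 + 153.36 = 78991.14
Import duty = 78991.14 × 23% = 18167.96
Buyer bears (B): 697.65 + 202.67 + 603.88 + 2057.00 + 153.36 + 358.03 + 461.80 + 371.28 = 4905.67
Landed cost (B) = invoice 75276.58 + 4905.67 + duty 18167.96 = 98350.21
Difference = |107585.81 − 98350.21| = 9235.60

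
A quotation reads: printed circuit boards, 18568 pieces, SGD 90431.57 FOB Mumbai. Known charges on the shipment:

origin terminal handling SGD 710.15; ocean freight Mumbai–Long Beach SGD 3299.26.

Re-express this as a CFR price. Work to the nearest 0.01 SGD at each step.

CFR price: SGD 93730.83

Not relevant to the conversion: origin terminal — on the seller under both FOB and CFR; already in the FOB price and stays in the CFR price.
From FOB to CFR, the seller additionally bears: freight.
CFR price = 90431.57 + 3299.26 = 93730.83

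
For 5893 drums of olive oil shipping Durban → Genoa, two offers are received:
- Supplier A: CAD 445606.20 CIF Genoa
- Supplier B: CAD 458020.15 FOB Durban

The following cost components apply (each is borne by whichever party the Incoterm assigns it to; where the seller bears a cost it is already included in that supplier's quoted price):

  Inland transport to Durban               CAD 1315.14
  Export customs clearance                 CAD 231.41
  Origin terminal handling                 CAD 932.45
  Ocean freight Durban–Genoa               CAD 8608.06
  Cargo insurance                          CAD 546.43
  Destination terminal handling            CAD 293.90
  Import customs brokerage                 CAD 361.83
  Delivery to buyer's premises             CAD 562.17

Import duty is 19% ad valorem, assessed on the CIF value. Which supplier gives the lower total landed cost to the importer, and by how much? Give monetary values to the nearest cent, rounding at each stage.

Supplier A is cheaper by CAD 25666.44

Supplier A (CIF):
The CIF price already equals the CIF value: 445606.20
Import duty = 445606.20 × 19% = 84665.18
Buyer bears (A): 293.90 + 361.83 + 562.17 = 1217.90
Landed cost (A) = invoice 445606.20 + 1217.90 + duty 84665.18 = 531489.28
Supplier B (FOB):
CIF value = FOB price + freight + insurance = 458020.15 + 8608.06 + 546.43 = 467174.64
Import duty = 467174.64 × 19% = 88763.18
Buyer bears (B): 8608.06 + 546.43 + 293.90 + 361.83 + 562.17 = 10372.39
Landed cost (B) = invoice 458020.15 + 10372.39 + duty 88763.18 = 557155.72
Difference = |531489.28 − 557155.72| = 25666.44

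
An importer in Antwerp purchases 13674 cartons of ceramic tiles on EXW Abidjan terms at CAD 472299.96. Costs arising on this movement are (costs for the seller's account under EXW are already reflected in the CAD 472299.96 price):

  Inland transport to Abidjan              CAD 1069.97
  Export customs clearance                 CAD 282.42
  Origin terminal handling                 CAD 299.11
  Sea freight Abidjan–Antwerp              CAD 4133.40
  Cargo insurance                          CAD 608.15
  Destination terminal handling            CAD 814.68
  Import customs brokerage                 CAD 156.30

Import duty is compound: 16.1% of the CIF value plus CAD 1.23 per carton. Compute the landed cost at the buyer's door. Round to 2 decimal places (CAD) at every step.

Total landed cost: CAD 573552.58

EXW: the seller makes goods available at their premises; the buyer bears all onward costs.
CIF value = EXW price + inland to port + export clearance + origin terminal + freight + insurance = 472299.96 + 1069.97 + 282.42 + 299.11 + 4133.40 + 608.15 = 478693.01
Ad valorem component: 478693.01 × 16.1% = 77069.57
Specific component: 13674 × 1.23 = 16819.02
Import duty = 77069.57 + 16819.02 = 93888.59
Buyer bears: inland to port 1069.97 + export clearance 282.42 + origin terminal 299.11 + freight 4133.40 + insurance 608.15 + destination terminal 814.68 + brokerage 156.30 + duty 93888.59 = 101252.62
Landed cost = invoice 472299.96 + 101252.62 = 573552.58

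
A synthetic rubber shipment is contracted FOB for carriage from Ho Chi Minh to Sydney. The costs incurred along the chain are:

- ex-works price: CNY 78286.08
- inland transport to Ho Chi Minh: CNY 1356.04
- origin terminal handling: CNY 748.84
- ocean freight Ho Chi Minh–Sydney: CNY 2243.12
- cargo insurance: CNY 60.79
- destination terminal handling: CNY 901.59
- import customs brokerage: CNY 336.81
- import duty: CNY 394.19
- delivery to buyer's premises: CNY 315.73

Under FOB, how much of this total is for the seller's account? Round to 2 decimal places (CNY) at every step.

Seller's account: CNY 80390.96

FOB: the seller bears costs until goods are on board at the origin port; the buyer bears freight, insurance and all costs thereafter.
Seller's account: goods 78286.08 + inland to port 1356.04 + origin terminal 748.84 = 80390.96
Buyer's account: freight 2243.12 + insurance 60.79 + destination terminal 901.59 + brokerage 336.81 + duty 394.19 + delivery 315.73 = 4252.23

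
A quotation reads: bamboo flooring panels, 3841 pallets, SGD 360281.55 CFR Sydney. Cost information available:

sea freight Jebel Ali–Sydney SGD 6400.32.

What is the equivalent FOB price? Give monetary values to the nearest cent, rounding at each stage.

FOB price: SGD 353881.23

From CFR to FOB, the seller no longer bears: freight.
FOB price = 360281.55 − 6400.32 = 353881.23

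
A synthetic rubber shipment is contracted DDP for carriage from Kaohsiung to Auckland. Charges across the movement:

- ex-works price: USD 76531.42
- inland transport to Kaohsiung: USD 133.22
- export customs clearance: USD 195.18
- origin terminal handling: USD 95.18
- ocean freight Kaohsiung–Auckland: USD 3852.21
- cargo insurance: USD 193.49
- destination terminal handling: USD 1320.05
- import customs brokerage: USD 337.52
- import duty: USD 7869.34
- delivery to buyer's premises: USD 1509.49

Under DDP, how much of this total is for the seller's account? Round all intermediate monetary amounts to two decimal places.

DDP: the seller bears all costs including import duty.
Seller's account: goods 76531.42 + inland to port 133.22 + export clearance 195.18 + origin terminal 95.18 + freight 3852.21 + insurance 193.49 + destination terminal 1320.05 + brokerage 337.52 + duty 7869.34 + delivery 1509.49 = 92037.10
Buyer's account: 0.00

Seller's account: USD 92037.10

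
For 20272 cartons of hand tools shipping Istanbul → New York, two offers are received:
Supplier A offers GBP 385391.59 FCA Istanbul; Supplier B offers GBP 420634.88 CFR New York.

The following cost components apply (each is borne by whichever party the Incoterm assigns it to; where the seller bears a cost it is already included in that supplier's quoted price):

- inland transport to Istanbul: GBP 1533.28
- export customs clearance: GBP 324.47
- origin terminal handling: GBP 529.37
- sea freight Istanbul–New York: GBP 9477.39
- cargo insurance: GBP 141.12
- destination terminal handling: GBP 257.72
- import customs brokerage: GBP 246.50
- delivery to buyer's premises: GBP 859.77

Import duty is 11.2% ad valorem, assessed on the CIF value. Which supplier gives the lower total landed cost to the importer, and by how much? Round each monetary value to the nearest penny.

Supplier A (FCA):
CIF value = FCA price + origin terminal + freight + insurance = 385391.59 + 529.37 + 9477.39 + 141.12 = 395539.47
Import duty = 395539.47 × 11.2% = 44300.42
Buyer bears (A): 529.37 + 9477.39 + 141.12 + 257.72 + 246.50 + 859.77 = 11511.87
Landed cost (A) = invoice 385391.59 + 11511.87 + duty 44300.42 = 441203.88
Supplier B (CFR):
CIF value = CFR price + insurance = 420634.88 + 141.12 = 420776.00
Import duty = 420776.00 × 11.2% = 47126.91
Buyer bears (B): 141.12 + 257.72 + 246.50 + 859.77 = 1505.11
Landed cost (B) = invoice 420634.88 + 1505.11 + duty 47126.91 = 469266.90
Difference = |441203.88 − 469266.90| = 28063.02

Supplier A is cheaper by GBP 28063.02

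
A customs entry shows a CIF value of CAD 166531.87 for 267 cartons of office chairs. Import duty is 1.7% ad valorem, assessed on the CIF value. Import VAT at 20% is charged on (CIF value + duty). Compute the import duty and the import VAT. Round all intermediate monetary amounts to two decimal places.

Import duty = 166531.87 × 1.7% = 2831.04
VAT base = CIF + duty = 166531.87 + 2831.04 = 169362.91
Import VAT = 169362.91 × 20% = 33872.58

Import duty: CAD 2831.04; import VAT: CAD 33872.58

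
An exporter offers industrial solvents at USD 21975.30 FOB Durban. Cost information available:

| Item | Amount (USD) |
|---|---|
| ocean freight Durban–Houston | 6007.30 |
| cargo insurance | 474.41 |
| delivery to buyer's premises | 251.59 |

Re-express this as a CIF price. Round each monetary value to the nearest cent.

CIF price: USD 28457.01

Not relevant to the conversion: delivery — on the buyer under both terms; not part of either seller's price.
From FOB to CIF, the seller additionally bears: freight, insurance.
CIF price = 21975.30 + 6007.30 + 474.41 = 28457.01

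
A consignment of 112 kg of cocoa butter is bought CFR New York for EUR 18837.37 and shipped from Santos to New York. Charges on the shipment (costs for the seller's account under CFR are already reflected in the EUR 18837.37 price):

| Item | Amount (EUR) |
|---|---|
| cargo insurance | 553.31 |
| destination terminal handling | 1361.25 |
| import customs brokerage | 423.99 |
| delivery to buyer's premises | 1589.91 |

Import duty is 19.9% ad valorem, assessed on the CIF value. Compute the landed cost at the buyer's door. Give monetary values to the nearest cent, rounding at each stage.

Total landed cost: EUR 26624.58

CFR: the seller pays costs through ocean freight to the destination port, but not insurance.
CIF value = CFR price + insurance = 18837.37 + 553.31 = 19390.68
Import duty = 19390.68 × 19.9% = 3858.75
Buyer bears: insurance 553.31 + destination terminal 1361.25 + brokerage 423.99 + delivery 1589.91 + duty 3858.75 = 7787.21
Landed cost = invoice 18837.37 + 7787.21 = 26624.58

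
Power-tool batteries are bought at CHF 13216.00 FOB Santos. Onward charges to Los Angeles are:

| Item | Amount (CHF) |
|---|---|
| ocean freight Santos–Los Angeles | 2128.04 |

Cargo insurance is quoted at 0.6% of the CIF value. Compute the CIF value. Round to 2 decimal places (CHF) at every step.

CIF value: CHF 15436.66

Let C be the CIF value. C = FOB price + freight + 0.6% × C
C − 0.6% × C = 13216.00 + 2128.04
0.994 × C = 15344.04
C = 15344.04 / 0.994 = 15436.66
Insurance premium = 0.6% × 15436.66 = 92.62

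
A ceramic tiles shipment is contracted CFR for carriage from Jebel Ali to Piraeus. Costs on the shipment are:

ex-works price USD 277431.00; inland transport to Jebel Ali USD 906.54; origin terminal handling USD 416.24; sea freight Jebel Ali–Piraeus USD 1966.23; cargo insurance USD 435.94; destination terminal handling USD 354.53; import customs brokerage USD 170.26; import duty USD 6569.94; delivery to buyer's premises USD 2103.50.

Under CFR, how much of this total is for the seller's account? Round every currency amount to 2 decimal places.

CFR: the seller pays costs through ocean freight to the destination port, but not insurance.
Seller's account: goods 277431.00 + inland to port 906.54 + origin terminal 416.24 + freight 1966.23 = 280720.01
Buyer's account: insurance 435.94 + destination terminal 354.53 + brokerage 170.26 + duty 6569.94 + delivery 2103.50 = 9634.17

Seller's account: USD 280720.01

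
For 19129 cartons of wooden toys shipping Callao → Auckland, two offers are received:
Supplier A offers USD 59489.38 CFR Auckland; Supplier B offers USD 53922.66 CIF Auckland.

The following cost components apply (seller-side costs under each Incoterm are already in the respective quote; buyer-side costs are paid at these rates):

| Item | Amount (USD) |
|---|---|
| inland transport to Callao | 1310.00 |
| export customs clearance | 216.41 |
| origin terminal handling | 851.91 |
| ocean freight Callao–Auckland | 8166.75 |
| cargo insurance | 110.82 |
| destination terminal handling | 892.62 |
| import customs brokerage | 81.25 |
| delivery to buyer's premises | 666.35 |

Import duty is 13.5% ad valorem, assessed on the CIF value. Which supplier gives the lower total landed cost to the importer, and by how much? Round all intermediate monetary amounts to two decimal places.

Supplier A (CFR):
CIF value = CFR price + insurance = 59489.38 + 110.82 = 59600.20
Import duty = 59600.20 × 13.5% = 8046.03
Buyer bears (A): 110.82 + 892.62 + 81.25 + 666.35 = 1751.04
Landed cost (A) = invoice 59489.38 + 1751.04 + duty 8046.03 = 69286.45
Supplier B (CIF):
The CIF price already equals the CIF value: 53922.66
Import duty = 53922.66 × 13.5% = 7279.56
Buyer bears (B): 892.62 + 81.25 + 666.35 = 1640.22
Landed cost (B) = invoice 53922.66 + 1640.22 + duty 7279.56 = 62842.44
Difference = |69286.45 − 62842.44| = 6444.01

Supplier B is cheaper by USD 6444.01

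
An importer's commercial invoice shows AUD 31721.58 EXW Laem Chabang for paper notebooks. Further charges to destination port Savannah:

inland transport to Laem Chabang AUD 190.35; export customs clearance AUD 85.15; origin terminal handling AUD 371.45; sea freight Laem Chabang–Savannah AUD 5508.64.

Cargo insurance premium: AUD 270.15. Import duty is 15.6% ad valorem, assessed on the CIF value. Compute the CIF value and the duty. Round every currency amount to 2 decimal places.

CIF = EXW price + pre-shipment costs + freight + insurance
CIF = 31721.58 + 190.35 + 85.15 + 371.45 + 5508.64 + 270.15 = 38147.32
Import duty = 38147.32 × 15.6% = 5950.98

CIF value: AUD 38147.32; import duty: AUD 5950.98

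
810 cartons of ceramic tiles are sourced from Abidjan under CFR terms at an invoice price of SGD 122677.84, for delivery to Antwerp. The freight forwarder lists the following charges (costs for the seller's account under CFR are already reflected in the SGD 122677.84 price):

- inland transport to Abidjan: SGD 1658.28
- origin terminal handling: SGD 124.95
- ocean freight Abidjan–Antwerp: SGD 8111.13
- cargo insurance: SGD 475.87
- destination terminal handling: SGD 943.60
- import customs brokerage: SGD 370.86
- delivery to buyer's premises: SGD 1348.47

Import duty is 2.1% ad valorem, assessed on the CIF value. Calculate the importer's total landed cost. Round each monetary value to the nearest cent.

Total landed cost: SGD 128402.87

CFR: the seller pays costs through ocean freight to the destination port, but not insurance.
Already in the invoice (seller's account under CFR): inland to port, origin terminal, freight — exclude.
CIF value = CFR price + insurance = 122677.84 + 475.87 = 123153.71
Import duty = 123153.71 × 2.1% = 2586.23
Buyer bears: insurance 475.87 + destination terminal 943.60 + brokerage 370.86 + delivery 1348.47 + duty 2586.23 = 5725.03
Landed cost = invoice 122677.84 + 5725.03 = 128402.87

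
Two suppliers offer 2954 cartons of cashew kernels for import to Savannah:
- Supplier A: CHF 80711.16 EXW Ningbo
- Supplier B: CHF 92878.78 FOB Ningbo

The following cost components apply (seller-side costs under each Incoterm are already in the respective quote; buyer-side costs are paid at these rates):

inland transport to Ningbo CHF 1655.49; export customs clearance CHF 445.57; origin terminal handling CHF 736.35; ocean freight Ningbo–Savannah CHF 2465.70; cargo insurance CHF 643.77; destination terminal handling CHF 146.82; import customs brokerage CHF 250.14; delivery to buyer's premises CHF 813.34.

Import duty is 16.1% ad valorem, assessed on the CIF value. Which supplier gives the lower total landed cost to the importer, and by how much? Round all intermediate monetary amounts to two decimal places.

Supplier A (EXW):
CIF value = EXW price + inland to port + export clearance + origin terminal + freight + insurance = 80711.16 + 1655.49 + 445.57 + 736.35 + 2465.70 + 643.77 = 86658.04
Import duty = 86658.04 × 16.1% = 13951.94
Buyer bears (A): 1655.49 + 445.57 + 736.35 + 2465.70 + 643.77 + 146.82 + 250.14 + 813.34 = 7157.18
Landed cost (A) = invoice 80711.16 + 7157.18 + duty 13951.94 = 101820.28
Supplier B (FOB):
CIF value = FOB price + freight + insurance = 92878.78 + 2465.70 + 643.77 = 95988.25
Import duty = 95988.25 × 16.1% = 15454.11
Buyer bears (B): 2465.70 + 643.77 + 146.82 + 250.14 + 813.34 = 4319.77
Landed cost (B) = invoice 92878.78 + 4319.77 + duty 15454.11 = 112652.66
Difference = |101820.28 − 112652.66| = 10832.38

Supplier A is cheaper by CHF 10832.38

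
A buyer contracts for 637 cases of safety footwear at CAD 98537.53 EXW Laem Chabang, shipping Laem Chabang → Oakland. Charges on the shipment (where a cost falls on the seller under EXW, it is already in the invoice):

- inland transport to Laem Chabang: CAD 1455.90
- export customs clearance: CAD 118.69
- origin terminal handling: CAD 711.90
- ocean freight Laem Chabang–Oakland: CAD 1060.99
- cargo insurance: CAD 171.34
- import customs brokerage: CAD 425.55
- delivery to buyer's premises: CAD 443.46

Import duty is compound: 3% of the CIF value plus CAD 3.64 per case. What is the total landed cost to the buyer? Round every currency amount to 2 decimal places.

EXW: the seller makes goods available at their premises; the buyer bears all onward costs.
CIF value = EXW price + inland to port + export clearance + origin terminal + freight + insurance = 98537.53 + 1455.90 + 118.69 + 711.90 + 1060.99 + 171.34 = 102056.35
Ad valorem component: 102056.35 × 3% = 3061.69
Specific component: 637 × 3.64 = 2318.68
Import duty = 3061.69 + 2318.68 = 5380.37
Buyer bears: inland to port 1455.90 + export clearance 118.69 + origin terminal 711.90 + freight 1060.99 + insurance 171.34 + brokerage 425.55 + delivery 443.46 + duty 5380.37 = 9768.20
Landed cost = invoice 98537.53 + 9768.20 = 108305.73

Total landed cost: CAD 108305.73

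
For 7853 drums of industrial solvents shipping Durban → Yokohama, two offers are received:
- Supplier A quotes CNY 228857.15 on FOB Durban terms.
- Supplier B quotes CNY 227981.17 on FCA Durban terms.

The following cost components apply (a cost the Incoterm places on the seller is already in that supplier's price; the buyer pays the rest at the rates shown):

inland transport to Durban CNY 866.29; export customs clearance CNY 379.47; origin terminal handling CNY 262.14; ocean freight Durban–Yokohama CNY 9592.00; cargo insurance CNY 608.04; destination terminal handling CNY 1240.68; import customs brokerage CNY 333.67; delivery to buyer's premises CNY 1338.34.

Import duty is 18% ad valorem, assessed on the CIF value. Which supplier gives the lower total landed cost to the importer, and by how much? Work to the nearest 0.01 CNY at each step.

Supplier A (FOB):
CIF value = FOB price + freight + insurance = 228857.15 + 9592.00 + 608.04 = 239057.19
Import duty = 239057.19 × 18% = 43030.29
Buyer bears (A): 9592.00 + 608.04 + 1240.68 + 333.67 + 1338.34 = 13112.73
Landed cost (A) = invoice 228857.15 + 13112.73 + duty 43030.29 = 285000.17
Supplier B (FCA):
CIF value = FCA price + origin terminal + freight + insurance = 227981.17 + 262.14 + 9592.00 + 608.04 = 238443.35
Import duty = 238443.35 × 18% = 42919.80
Buyer bears (B): 262.14 + 9592.00 + 608.04 + 1240.68 + 333.67 + 1338.34 = 13374.87
Landed cost (B) = invoice 227981.17 + 13374.87 + duty 42919.80 = 284275.84
Difference = |285000.17 − 284275.84| = 724.33

Supplier B is cheaper by CNY 724.33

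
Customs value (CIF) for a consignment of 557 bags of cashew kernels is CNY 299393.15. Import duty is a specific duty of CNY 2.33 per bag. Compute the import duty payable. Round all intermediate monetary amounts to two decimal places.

Import duty = 557 × 2.33 = 1297.81

Import duty: CNY 1297.81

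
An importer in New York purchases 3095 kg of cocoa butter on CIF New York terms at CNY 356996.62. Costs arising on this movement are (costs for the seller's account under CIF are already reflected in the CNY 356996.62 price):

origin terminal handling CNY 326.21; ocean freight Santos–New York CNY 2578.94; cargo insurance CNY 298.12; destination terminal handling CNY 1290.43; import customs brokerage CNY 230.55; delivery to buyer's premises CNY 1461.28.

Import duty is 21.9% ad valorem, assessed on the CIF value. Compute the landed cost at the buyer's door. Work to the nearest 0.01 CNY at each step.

Total landed cost: CNY 438161.14

CIF: the seller pays costs through ocean freight and marine insurance to the destination port.
Already in the invoice (seller's account under CIF): origin terminal, freight, insurance — exclude.
The CIF price already equals the CIF value: 356996.62
Import duty = 356996.62 × 21.9% = 78182.26
Buyer bears: destination terminal 1290.43 + brokerage 230.55 + delivery 1461.28 + duty 78182.26 = 81164.52
Landed cost = invoice 356996.62 + 81164.52 = 438161.14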